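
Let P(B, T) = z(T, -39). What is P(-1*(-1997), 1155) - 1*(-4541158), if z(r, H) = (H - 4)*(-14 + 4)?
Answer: 4541588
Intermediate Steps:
z(r, H) = 40 - 10*H (z(r, H) = (-4 + H)*(-10) = 40 - 10*H)
P(B, T) = 430 (P(B, T) = 40 - 10*(-39) = 40 + 390 = 430)
P(-1*(-1997), 1155) - 1*(-4541158) = 430 - 1*(-4541158) = 430 + 4541158 = 4541588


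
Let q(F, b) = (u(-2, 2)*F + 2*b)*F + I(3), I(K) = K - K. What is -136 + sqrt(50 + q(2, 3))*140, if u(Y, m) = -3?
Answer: -136 + 700*sqrt(2) ≈ 853.95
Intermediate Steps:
I(K) = 0
q(F, b) = F*(-3*F + 2*b) (q(F, b) = (-3*F + 2*b)*F + 0 = F*(-3*F + 2*b) + 0 = F*(-3*F + 2*b))
-136 + sqrt(50 + q(2, 3))*140 = -136 + sqrt(50 + 2*(-3*2 + 2*3))*140 = -136 + sqrt(50 + 2*(-6 + 6))*140 = -136 + sqrt(50 + 2*0)*140 = -136 + sqrt(50 + 0)*140 = -136 + sqrt(50)*140 = -136 + (5*sqrt(2))*140 = -136 + 700*sqrt(2)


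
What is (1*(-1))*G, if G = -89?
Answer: 89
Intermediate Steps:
(1*(-1))*G = (1*(-1))*(-89) = -1*(-89) = 89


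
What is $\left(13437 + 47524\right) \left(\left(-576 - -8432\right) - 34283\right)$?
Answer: $-1611016347$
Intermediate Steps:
$\left(13437 + 47524\right) \left(\left(-576 - -8432\right) - 34283\right) = 60961 \left(\left(-576 + 8432\right) - 34283\right) = 60961 \left(7856 - 34283\right) = 60961 \left(-26427\right) = -1611016347$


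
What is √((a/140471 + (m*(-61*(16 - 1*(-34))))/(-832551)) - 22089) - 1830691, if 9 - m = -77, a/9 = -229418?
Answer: -1830691 + I*√302310900200602837956057051/116949271521 ≈ -1.8307e+6 + 148.67*I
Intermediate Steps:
a = -2064762 (a = 9*(-229418) = -2064762)
m = 86 (m = 9 - 1*(-77) = 9 + 77 = 86)
√((a/140471 + (m*(-61*(16 - 1*(-34))))/(-832551)) - 22089) - 1830691 = √((-2064762/140471 + (86*(-61*(16 - 1*(-34))))/(-832551)) - 22089) - 1830691 = √((-2064762*1/140471 + (86*(-61*(16 + 34)))*(-1/832551)) - 22089) - 1830691 = √((-2064762/140471 + (86*(-61*50))*(-1/832551)) - 22089) - 1830691 = √((-2064762/140471 + (86*(-3050))*(-1/832551)) - 22089) - 1830691 = √((-2064762/140471 - 262300*(-1/832551)) - 22089) - 1830691 = √((-2064762/140471 + 262300/832551) - 22089) - 1830691 = √(-1682174124562/116949271521 - 22089) - 1830691 = √(-2584974632751931/116949271521) - 1830691 = I*√302310900200602837956057051/116949271521 - 1830691 = -1830691 + I*√302310900200602837956057051/116949271521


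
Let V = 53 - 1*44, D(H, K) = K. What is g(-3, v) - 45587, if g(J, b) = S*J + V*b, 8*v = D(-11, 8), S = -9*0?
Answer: -45578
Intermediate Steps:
S = 0
V = 9 (V = 53 - 44 = 9)
v = 1 (v = (⅛)*8 = 1)
g(J, b) = 9*b (g(J, b) = 0*J + 9*b = 0 + 9*b = 9*b)
g(-3, v) - 45587 = 9*1 - 45587 = 9 - 45587 = -45578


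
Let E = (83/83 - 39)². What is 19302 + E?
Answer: 20746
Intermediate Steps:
E = 1444 (E = (83*(1/83) - 39)² = (1 - 39)² = (-38)² = 1444)
19302 + E = 19302 + 1444 = 20746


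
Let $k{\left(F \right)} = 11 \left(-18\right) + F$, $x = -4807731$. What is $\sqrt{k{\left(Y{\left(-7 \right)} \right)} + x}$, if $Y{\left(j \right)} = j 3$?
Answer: $5 i \sqrt{192318} \approx 2192.7 i$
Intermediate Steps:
$Y{\left(j \right)} = 3 j$
$k{\left(F \right)} = -198 + F$
$\sqrt{k{\left(Y{\left(-7 \right)} \right)} + x} = \sqrt{\left(-198 + 3 \left(-7\right)\right) - 4807731} = \sqrt{\left(-198 - 21\right) - 4807731} = \sqrt{-219 - 4807731} = \sqrt{-4807950} = 5 i \sqrt{192318}$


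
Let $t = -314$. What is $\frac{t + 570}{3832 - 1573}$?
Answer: $\frac{256}{2259} \approx 0.11332$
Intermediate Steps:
$\frac{t + 570}{3832 - 1573} = \frac{-314 + 570}{3832 - 1573} = \frac{256}{2259}$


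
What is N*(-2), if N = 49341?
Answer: -98682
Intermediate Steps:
N*(-2) = 49341*(-2) = -98682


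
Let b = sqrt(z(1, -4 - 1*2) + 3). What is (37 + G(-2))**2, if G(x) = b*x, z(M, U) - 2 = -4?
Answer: 1225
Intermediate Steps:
z(M, U) = -2 (z(M, U) = 2 - 4 = -2)
b = 1 (b = sqrt(-2 + 3) = sqrt(1) = 1)
G(x) = x (G(x) = 1*x = x)
(37 + G(-2))**2 = (37 - 2)**2 = 35**2 = 1225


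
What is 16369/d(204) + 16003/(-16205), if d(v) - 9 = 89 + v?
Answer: 260426739/4893910 ≈ 53.214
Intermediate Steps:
d(v) = 98 + v (d(v) = 9 + (89 + v) = 98 + v)
16369/d(204) + 16003/(-16205) = 16369/(98 + 204) + 16003/(-16205) = 16369/302 + 16003*(-1/16205) = 16369*(1/302) - 16003/16205 = 16369/302 - 16003/16205 = 260426739/4893910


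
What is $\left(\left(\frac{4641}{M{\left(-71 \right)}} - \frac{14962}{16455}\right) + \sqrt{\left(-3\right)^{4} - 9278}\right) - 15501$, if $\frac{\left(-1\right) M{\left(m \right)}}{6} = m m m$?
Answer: $- \frac{182594654178889}{11778851010} + i \sqrt{9197} \approx -15502.0 + 95.901 i$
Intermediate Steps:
$M{\left(m \right)} = - 6 m^{3}$ ($M{\left(m \right)} = - 6 m m m = - 6 m^{2} m = - 6 m^{3}$)
$\left(\left(\frac{4641}{M{\left(-71 \right)}} - \frac{14962}{16455}\right) + \sqrt{\left(-3\right)^{4} - 9278}\right) - 15501 = \left(\left(\frac{4641}{\left(-6\right) \left(-71\right)^{3}} - \frac{14962}{16455}\right) + \sqrt{\left(-3\right)^{4} - 9278}\right) - 15501 = \left(\left(\frac{4641}{\left(-6\right) \left(-357911\right)} - \frac{14962}{16455}\right) + \sqrt{81 - 9278}\right) - 15501 = \left(\left(\frac{4641}{2147466} - \frac{14962}{16455}\right) + \sqrt{-9197}\right) - 15501 = \left(\left(4641 \cdot \frac{1}{2147466} - \frac{14962}{16455}\right) + i \sqrt{9197}\right) - 15501 = \left(\left(\frac{1547}{715822} - \frac{14962}{16455}\right) + i \sqrt{9197}\right) - 15501 = \left(- \frac{10684672879}{11778851010} + i \sqrt{9197}\right) - 15501 = - \frac{182594654178889}{11778851010} + i \sqrt{9197}$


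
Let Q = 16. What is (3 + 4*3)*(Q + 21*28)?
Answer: 9060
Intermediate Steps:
(3 + 4*3)*(Q + 21*28) = (3 + 4*3)*(16 + 21*28) = (3 + 12)*(16 + 588) = 15*604 = 9060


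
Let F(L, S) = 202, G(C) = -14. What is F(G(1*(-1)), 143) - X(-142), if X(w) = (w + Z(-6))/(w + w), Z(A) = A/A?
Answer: 57227/284 ≈ 201.50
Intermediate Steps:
Z(A) = 1
X(w) = (1 + w)/(2*w) (X(w) = (w + 1)/(w + w) = (1 + w)/((2*w)) = (1 + w)*(1/(2*w)) = (1 + w)/(2*w))
F(G(1*(-1)), 143) - X(-142) = 202 - (1 - 142)/(2*(-142)) = 202 - (-1)*(-141)/(2*142) = 202 - 1*141/284 = 202 - 141/284 = 57227/284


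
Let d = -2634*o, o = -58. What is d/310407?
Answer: 50924/103469 ≈ 0.49217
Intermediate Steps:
d = 152772 (d = -2634*(-58) = 152772)
d/310407 = 152772/310407 = 152772*(1/310407) = 50924/103469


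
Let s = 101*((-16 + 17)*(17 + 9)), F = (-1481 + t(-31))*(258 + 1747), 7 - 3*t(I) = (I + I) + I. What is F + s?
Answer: -8699837/3 ≈ -2.8999e+6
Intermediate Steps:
t(I) = 7/3 - I (t(I) = 7/3 - ((I + I) + I)/3 = 7/3 - (2*I + I)/3 = 7/3 - I)
F = -8707715/3 (F = (-1481 + (7/3 - 1*(-31)))*(258 + 1747) = (-1481 + (7/3 + 31))*2005 = (-1481 + 100/3)*2005 = -4343/3*2005 = -8707715/3 ≈ -2.9026e+6)
s = 2626 (s = 101*(1*26) = 101*26 = 2626)
F + s = -8707715/3 + 2626 = -8699837/3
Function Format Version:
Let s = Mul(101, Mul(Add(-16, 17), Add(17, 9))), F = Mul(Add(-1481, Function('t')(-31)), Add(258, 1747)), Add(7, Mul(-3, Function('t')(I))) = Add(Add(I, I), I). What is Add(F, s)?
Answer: Rational(-8699837, 3) ≈ -2.8999e+6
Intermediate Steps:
Function('t')(I) = Add(Rational(7, 3), Mul(-1, I)) (Function('t')(I) = Add(Rational(7, 3), Mul(Rational(-1, 3), Add(Add(I, I), I))) = Add(Rational(7, 3), Mul(Rational(-1, 3), Add(Mul(2, I), I))) = Add(Rational(7, 3), Mul(Rational(-1, 3), Mul(3, I))) = Add(Rational(7, 3), Mul(-1, I)))
F = Rational(-8707715, 3) (F = Mul(Add(-1481, Add(Rational(7, 3), Mul(-1, -31))), Add(258, 1747)) = Mul(Add(-1481, Add(Rational(7, 3), 31)), 2005) = Mul(Add(-1481, Rational(100, 3)), 2005) = Mul(Rational(-4343, 3), 2005) = Rational(-8707715, 3) ≈ -2.9026e+6)
s = 2626 (s = Mul(101, Mul(1, 26)) = Mul(101, 26) = 2626)
Add(F, s) = Add(Rational(-8707715, 3), 2626) = Rational(-8699837, 3)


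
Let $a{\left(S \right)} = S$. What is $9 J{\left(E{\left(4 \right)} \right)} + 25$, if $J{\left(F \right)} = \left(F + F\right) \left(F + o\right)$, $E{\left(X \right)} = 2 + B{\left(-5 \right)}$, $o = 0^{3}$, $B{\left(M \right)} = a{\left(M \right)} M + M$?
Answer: $8737$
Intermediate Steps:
$B{\left(M \right)} = M + M^{2}$ ($B{\left(M \right)} = M M + M = M^{2} + M = M + M^{2}$)
$o = 0$
$E{\left(X \right)} = 22$ ($E{\left(X \right)} = 2 - 5 \left(1 - 5\right) = 2 - -20 = 2 + 20 = 22$)
$J{\left(F \right)} = 2 F^{2}$ ($J{\left(F \right)} = \left(F + F\right) \left(F + 0\right) = 2 F F = 2 F^{2}$)
$9 J{\left(E{\left(4 \right)} \right)} + 25 = 9 \cdot 2 \cdot 22^{2} + 25 = 9 \cdot 2 \cdot 484 + 25 = 9 \cdot 968 + 25 = 8712 + 25 = 8737$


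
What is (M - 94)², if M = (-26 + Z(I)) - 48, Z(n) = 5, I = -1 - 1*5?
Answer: 26569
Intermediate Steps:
I = -6 (I = -1 - 5 = -6)
M = -69 (M = (-26 + 5) - 48 = -21 - 48 = -69)
(M - 94)² = (-69 - 94)² = (-163)² = 26569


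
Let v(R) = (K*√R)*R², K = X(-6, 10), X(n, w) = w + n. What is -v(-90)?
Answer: -97200*I*√10 ≈ -3.0737e+5*I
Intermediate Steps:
X(n, w) = n + w
K = 4 (K = -6 + 10 = 4)
v(R) = 4*R^(5/2) (v(R) = (4*√R)*R² = 4*R^(5/2))
-v(-90) = -4*(-90)^(5/2) = -4*24300*I*√10 = -97200*I*√10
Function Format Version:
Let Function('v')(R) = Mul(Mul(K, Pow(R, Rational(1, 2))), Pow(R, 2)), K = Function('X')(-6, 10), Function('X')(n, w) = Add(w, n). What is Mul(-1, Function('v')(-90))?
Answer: Mul(-97200, I, Pow(10, Rational(1, 2))) ≈ Mul(-3.0737e+5, I)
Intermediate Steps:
Function('X')(n, w) = Add(n, w)
K = 4 (K = Add(-6, 10) = 4)
Function('v')(R) = Mul(4, Pow(R, Rational(5, 2))) (Function('v')(R) = Mul(Mul(4, Pow(R, Rational(1, 2))), Pow(R, 2)) = Mul(4, Pow(R, Rational(5, 2))))
Mul(-1, Function('v')(-90)) = Mul(-1, Mul(4, Pow(-90, Rational(5, 2)))) = Mul(-1, Mul(4, Mul(24300, I, Pow(10, Rational(1, 2))))) = Mul(-1, Mul(97200, I, Pow(10, Rational(1, 2)))) = Mul(-97200, I, Pow(10, Rational(1, 2)))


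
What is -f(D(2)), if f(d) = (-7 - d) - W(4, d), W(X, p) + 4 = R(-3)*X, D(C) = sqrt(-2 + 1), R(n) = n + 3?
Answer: 3 + I ≈ 3.0 + 1.0*I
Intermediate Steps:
R(n) = 3 + n
D(C) = I (D(C) = sqrt(-1) = I)
W(X, p) = -4 (W(X, p) = -4 + (3 - 3)*X = -4 + 0*X = -4 + 0 = -4)
f(d) = -3 - d (f(d) = (-7 - d) - 1*(-4) = (-7 - d) + 4 = -3 - d)
-f(D(2)) = -(-3 - I) = 3 + I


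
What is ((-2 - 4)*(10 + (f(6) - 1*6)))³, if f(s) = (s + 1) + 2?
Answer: -474552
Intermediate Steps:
f(s) = 3 + s (f(s) = (1 + s) + 2 = 3 + s)
((-2 - 4)*(10 + (f(6) - 1*6)))³ = ((-2 - 4)*(10 + ((3 + 6) - 1*6)))³ = (-6*(10 + (9 - 6)))³ = (-6*(10 + 3))³ = (-6*13)³ = (-78)³ = -474552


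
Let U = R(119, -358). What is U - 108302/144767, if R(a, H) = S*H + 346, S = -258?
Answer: 13421240268/144767 ≈ 92709.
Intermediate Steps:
R(a, H) = 346 - 258*H (R(a, H) = -258*H + 346 = 346 - 258*H)
U = 92710 (U = 346 - 258*(-358) = 346 + 92364 = 92710)
U - 108302/144767 = 92710 - 108302/144767 = 13421240268/144767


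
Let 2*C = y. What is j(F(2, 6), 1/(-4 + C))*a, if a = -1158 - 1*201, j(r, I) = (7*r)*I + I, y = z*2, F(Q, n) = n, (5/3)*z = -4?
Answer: 292185/32 ≈ 9130.8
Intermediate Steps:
z = -12/5 (z = (⅗)*(-4) = -12/5 ≈ -2.4000)
y = -24/5 (y = -12/5*2 = -24/5 ≈ -4.8000)
C = -12/5 (C = (½)*(-24/5) = -12/5 ≈ -2.4000)
j(r, I) = I + 7*I*r (j(r, I) = 7*I*r + I = I + 7*I*r)
a = -1359 (a = -1158 - 201 = -1359)
j(F(2, 6), 1/(-4 + C))*a = ((1 + 7*6)/(-4 - 12/5))*(-1359) = ((1 + 42)/(-32/5))*(-1359) = -5/32*43*(-1359) = -215/32*(-1359) = 292185/32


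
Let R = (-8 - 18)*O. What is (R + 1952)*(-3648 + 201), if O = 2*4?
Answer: -6011568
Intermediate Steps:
O = 8
R = -208 (R = (-8 - 18)*8 = -26*8 = -208)
(R + 1952)*(-3648 + 201) = (-208 + 1952)*(-3648 + 201) = 1744*(-3447) = -6011568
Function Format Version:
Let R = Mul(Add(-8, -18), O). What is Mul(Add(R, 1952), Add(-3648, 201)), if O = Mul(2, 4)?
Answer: -6011568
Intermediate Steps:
O = 8
R = -208 (R = Mul(Add(-8, -18), 8) = Mul(-26, 8) = -208)
Mul(Add(R, 1952), Add(-3648, 201)) = Mul(Add(-208, 1952), Add(-3648, 201)) = Mul(1744, -3447) = -6011568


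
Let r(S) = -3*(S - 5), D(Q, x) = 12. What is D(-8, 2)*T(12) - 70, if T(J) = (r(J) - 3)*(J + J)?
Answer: -6982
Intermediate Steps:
r(S) = 15 - 3*S (r(S) = -3*(-5 + S) = 15 - 3*S)
T(J) = 2*J*(12 - 3*J) (T(J) = ((15 - 3*J) - 3)*(J + J) = (12 - 3*J)*(2*J) = 2*J*(12 - 3*J))
D(-8, 2)*T(12) - 70 = 12*(6*12*(4 - 1*12)) - 70 = 12*(6*12*(4 - 12)) - 70 = 12*(6*12*(-8)) - 70 = 12*(-576) - 70 = -6912 - 70 = -6982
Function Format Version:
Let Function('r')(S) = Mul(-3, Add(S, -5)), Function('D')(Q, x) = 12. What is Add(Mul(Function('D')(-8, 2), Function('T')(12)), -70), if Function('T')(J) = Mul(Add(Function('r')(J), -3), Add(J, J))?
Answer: -6982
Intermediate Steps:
Function('r')(S) = Add(15, Mul(-3, S)) (Function('r')(S) = Mul(-3, Add(-5, S)) = Add(15, Mul(-3, S)))
Function('T')(J) = Mul(2, J, Add(12, Mul(-3, J))) (Function('T')(J) = Mul(Add(Add(15, Mul(-3, J)), -3), Add(J, J)) = Mul(Add(12, Mul(-3, J)), Mul(2, J)) = Mul(2, J, Add(12, Mul(-3, J))))
Add(Mul(Function('D')(-8, 2), Function('T')(12)), -70) = Add(Mul(12, Mul(6, 12, Add(4, Mul(-1, 12)))), -70) = Add(Mul(12, Mul(6, 12, Add(4, -12))), -70) = Add(Mul(12, Mul(6, 12, -8)), -70) = Add(Mul(12, -576), -70) = Add(-6912, -70) = -6982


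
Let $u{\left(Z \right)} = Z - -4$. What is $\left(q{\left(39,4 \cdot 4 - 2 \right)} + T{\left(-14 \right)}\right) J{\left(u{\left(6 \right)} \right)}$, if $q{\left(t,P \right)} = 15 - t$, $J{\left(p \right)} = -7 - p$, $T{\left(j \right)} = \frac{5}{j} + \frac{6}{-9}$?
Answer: $\frac{17867}{42} \approx 425.4$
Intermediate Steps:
$T{\left(j \right)} = - \frac{2}{3} + \frac{5}{j}$ ($T{\left(j \right)} = \frac{5}{j} + 6 \left(- \frac{1}{9}\right) = \frac{5}{j} - \frac{2}{3} = - \frac{2}{3} + \frac{5}{j}$)
$u{\left(Z \right)} = 4 + Z$ ($u{\left(Z \right)} = Z + 4 = 4 + Z$)
$\left(q{\left(39,4 \cdot 4 - 2 \right)} + T{\left(-14 \right)}\right) J{\left(u{\left(6 \right)} \right)} = \left(\left(15 - 39\right) - \left(\frac{2}{3} - \frac{5}{-14}\right)\right) \left(-7 - \left(4 + 6\right)\right) = \left(\left(15 - 39\right) + \left(- \frac{2}{3} + 5 \left(- \frac{1}{14}\right)\right)\right) \left(-7 - 10\right) = \left(-24 - \frac{43}{42}\right) \left(-7 - 10\right) = \left(-24 - \frac{43}{42}\right) \left(-17\right) = \left(- \frac{1051}{42}\right) \left(-17\right) = \frac{17867}{42}$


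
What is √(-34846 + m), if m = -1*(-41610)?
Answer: 2*√1691 ≈ 82.244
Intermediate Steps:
m = 41610
√(-34846 + m) = √(-34846 + 41610) = √6764 = 2*√1691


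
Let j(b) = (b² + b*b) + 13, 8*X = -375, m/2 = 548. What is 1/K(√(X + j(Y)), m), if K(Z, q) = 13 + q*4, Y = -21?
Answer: 1/4397 ≈ 0.00022743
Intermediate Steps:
m = 1096 (m = 2*548 = 1096)
X = -375/8 (X = (⅛)*(-375) = -375/8 ≈ -46.875)
j(b) = 13 + 2*b² (j(b) = (b² + b²) + 13 = 2*b² + 13 = 13 + 2*b²)
K(Z, q) = 13 + 4*q
1/K(√(X + j(Y)), m) = 1/(13 + 4*1096) = 1/(13 + 4384) = 1/4397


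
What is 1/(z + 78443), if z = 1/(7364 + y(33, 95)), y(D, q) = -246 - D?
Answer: 7085/555768656 ≈ 1.2748e-5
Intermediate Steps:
z = 1/7085 (z = 1/(7364 + (-246 - 1*33)) = 1/(7364 + (-246 - 33)) = 1/(7364 - 279) = 1/7085 ≈ 0.00014114)
1/(z + 78443) = 1/(1/7085 + 78443) = 1/(555768656/7085) = 7085/555768656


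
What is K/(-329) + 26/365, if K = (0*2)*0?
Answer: 26/365 ≈ 0.071233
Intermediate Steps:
K = 0 (K = 0*0 = 0)
K/(-329) + 26/365 = 0/(-329) + 26/365 = 0*(-1/329) + 26*(1/365) = 0 + 26/365 = 26/365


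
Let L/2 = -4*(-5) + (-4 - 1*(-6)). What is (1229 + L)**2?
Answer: 1620529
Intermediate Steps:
L = 44 (L = 2*(-4*(-5) + (-4 - 1*(-6))) = 2*(20 + (-4 + 6)) = 2*(20 + 2) = 2*22 = 44)
(1229 + L)**2 = (1229 + 44)**2 = 1273**2 = 1620529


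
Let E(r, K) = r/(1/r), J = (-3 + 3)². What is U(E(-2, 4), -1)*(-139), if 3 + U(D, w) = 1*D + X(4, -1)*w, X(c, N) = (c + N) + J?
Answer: 278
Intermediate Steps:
J = 0 (J = 0² = 0)
X(c, N) = N + c (X(c, N) = (c + N) + 0 = (N + c) + 0 = N + c)
E(r, K) = r² (E(r, K) = r*r = r²)
U(D, w) = -3 + D + 3*w (U(D, w) = -3 + (1*D + (-1 + 4)*w) = -3 + (D + 3*w) = -3 + D + 3*w)
U(E(-2, 4), -1)*(-139) = (-3 + (-2)² + 3*(-1))*(-139) = (-3 + 4 - 3)*(-139) = -2*(-139) = 278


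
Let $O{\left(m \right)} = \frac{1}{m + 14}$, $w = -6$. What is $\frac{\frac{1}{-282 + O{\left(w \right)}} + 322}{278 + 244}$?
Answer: $\frac{1391}{2255} \approx 0.61685$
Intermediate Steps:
$O{\left(m \right)} = \frac{1}{14 + m}$
$\frac{\frac{1}{-282 + O{\left(w \right)}} + 322}{278 + 244} = \frac{\frac{1}{-282 + \frac{1}{14 - 6}} + 322}{278 + 244} = \frac{\frac{1}{-282 + \frac{1}{8}} + 322}{522} = \left(\frac{1}{-282 + \frac{1}{8}} + 322\right) \frac{1}{522} = \left(\frac{1}{- \frac{2255}{8}} + 322\right) \frac{1}{522} = \left(- \frac{8}{2255} + 322\right) \frac{1}{522} = \frac{726102}{2255} \cdot \frac{1}{522} = \frac{1391}{2255}$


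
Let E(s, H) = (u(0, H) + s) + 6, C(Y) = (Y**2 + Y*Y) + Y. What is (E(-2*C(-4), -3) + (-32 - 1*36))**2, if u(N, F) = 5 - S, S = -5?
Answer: 11664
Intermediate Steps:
C(Y) = Y + 2*Y**2 (C(Y) = (Y**2 + Y**2) + Y = 2*Y**2 + Y = Y + 2*Y**2)
u(N, F) = 10 (u(N, F) = 5 - 1*(-5) = 5 + 5 = 10)
E(s, H) = 16 + s (E(s, H) = (10 + s) + 6 = 16 + s)
(E(-2*C(-4), -3) + (-32 - 1*36))**2 = ((16 - (-8)*(1 + 2*(-4))) + (-32 - 1*36))**2 = ((16 - (-8)*(1 - 8)) + (-32 - 36))**2 = ((16 - (-8)*(-7)) - 68)**2 = ((16 - 2*28) - 68)**2 = ((16 - 56) - 68)**2 = (-40 - 68)**2 = (-108)**2 = 11664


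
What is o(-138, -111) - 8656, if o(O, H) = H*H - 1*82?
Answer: 3583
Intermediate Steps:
o(O, H) = -82 + H² (o(O, H) = H² - 82 = -82 + H²)
o(-138, -111) - 8656 = (-82 + (-111)²) - 8656 = (-82 + 12321) - 8656 = 12239 - 8656 = 3583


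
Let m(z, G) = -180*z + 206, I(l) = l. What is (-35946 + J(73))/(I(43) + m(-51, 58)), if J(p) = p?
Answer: -35873/9429 ≈ -3.8045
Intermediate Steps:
m(z, G) = 206 - 180*z
(-35946 + J(73))/(I(43) + m(-51, 58)) = (-35946 + 73)/(43 + (206 - 180*(-51))) = -35873/(43 + (206 + 9180)) = -35873/(43 + 9386) = -35873/9429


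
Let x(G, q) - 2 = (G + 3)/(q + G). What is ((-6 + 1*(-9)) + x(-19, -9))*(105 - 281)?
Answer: 15312/7 ≈ 2187.4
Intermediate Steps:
x(G, q) = 2 + (3 + G)/(G + q) (x(G, q) = 2 + (G + 3)/(q + G) = 2 + (3 + G)/(G + q))
((-6 + 1*(-9)) + x(-19, -9))*(105 - 281) = ((-6 + 1*(-9)) + (3 + 2*(-9) + 3*(-19))/(-19 - 9))*(105 - 281) = ((-6 - 9) + (3 - 18 - 57)/(-28))*(-176) = (-15 - 1/28*(-72))*(-176) = (-15 + 18/7)*(-176) = -87/7*(-176) = 15312/7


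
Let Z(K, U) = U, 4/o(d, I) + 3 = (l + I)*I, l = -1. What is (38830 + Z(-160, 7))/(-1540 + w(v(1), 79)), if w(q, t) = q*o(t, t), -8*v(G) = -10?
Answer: -239197083/9484855 ≈ -25.219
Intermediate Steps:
v(G) = 5/4 (v(G) = -⅛*(-10) = 5/4)
o(d, I) = 4/(-3 + I*(-1 + I)) (o(d, I) = 4/(-3 + (-1 + I)*I) = 4/(-3 + I*(-1 + I)))
w(q, t) = 4*q/(-3 + t² - t) (w(q, t) = q*(4/(-3 + t² - t)) = 4*q/(-3 + t² - t))
(38830 + Z(-160, 7))/(-1540 + w(v(1), 79)) = (38830 + 7)/(-1540 + 4*(5/4)/(-3 + 79² - 1*79)) = 38837/(-1540 + 4*(5/4)/(-3 + 6241 - 79)) = 38837/(-1540 + 4*(5/4)/6159) = 38837/(-1540 + 4*(5/4)*(1/6159)) = 38837/(-1540 + 5/6159) = 38837/(-9484855/6159) = 38837*(-6159/9484855) = -239197083/9484855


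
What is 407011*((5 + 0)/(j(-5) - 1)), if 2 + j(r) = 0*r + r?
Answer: -2035055/8 ≈ -2.5438e+5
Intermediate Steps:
j(r) = -2 + r (j(r) = -2 + (0*r + r) = -2 + (0 + r) = -2 + r)
407011*((5 + 0)/(j(-5) - 1)) = 407011*((5 + 0)/((-2 - 5) - 1)) = 407011*(5/(-7 - 1)) = 407011*(5/(-8)) = 407011*(5*(-⅛)) = 407011*(-5/8) = -2035055/8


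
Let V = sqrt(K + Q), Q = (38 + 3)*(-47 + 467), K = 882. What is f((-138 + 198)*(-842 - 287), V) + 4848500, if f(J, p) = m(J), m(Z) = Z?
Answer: 4780760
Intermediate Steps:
Q = 17220 (Q = 41*420 = 17220)
V = sqrt(18102) (V = sqrt(882 + 17220) = sqrt(18102) ≈ 134.54)
f(J, p) = J
f((-138 + 198)*(-842 - 287), V) + 4848500 = (-138 + 198)*(-842 - 287) + 4848500 = 60*(-1129) + 4848500 = -67740 + 4848500 = 4780760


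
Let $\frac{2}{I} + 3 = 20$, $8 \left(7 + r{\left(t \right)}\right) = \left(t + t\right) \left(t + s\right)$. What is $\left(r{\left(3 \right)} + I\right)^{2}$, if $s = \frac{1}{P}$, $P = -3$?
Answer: $\frac{6889}{289} \approx 23.837$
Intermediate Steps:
$s = - \frac{1}{3}$ ($s = \frac{1}{-3} = - \frac{1}{3} \approx -0.33333$)
$r{\left(t \right)} = -7 + \frac{t \left(- \frac{1}{3} + t\right)}{4}$ ($r{\left(t \right)} = -7 + \frac{\left(t + t\right) \left(t - \frac{1}{3}\right)}{8} = -7 + \frac{2 t \left(- \frac{1}{3} + t\right)}{8} = -7 + \frac{t \left(- \frac{1}{3} + t\right)}{4}$)
$I = \frac{2}{17}$ ($I = \frac{2}{-3 + 20} = \frac{2}{17} \approx 0.11765$)
$\left(r{\left(3 \right)} + I\right)^{2} = \left(\left(-7 - \frac{1}{4} + \frac{3^{2}}{4}\right) + \frac{2}{17}\right)^{2} = \left(\left(-7 - \frac{1}{4} + \frac{1}{4} \cdot 9\right) + \frac{2}{17}\right)^{2} = \left(\left(-7 - \frac{1}{4} + \frac{9}{4}\right) + \frac{2}{17}\right)^{2} = \left(-5 + \frac{2}{17}\right)^{2} = \left(- \frac{83}{17}\right)^{2} = \frac{6889}{289}$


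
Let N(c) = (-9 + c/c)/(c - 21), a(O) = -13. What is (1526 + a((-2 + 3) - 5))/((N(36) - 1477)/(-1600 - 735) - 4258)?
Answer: -52992825/149114287 ≈ -0.35538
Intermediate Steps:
N(c) = -8/(-21 + c) (N(c) = (-9 + 1)/(-21 + c) = -8/(-21 + c))
(1526 + a((-2 + 3) - 5))/((N(36) - 1477)/(-1600 - 735) - 4258) = (1526 - 13)/((-8/(-21 + 36) - 1477)/(-1600 - 735) - 4258) = 1513/((-8/15 - 1477)/(-2335) - 4258) = 1513/((-8*1/15 - 1477)*(-1/2335) - 4258) = 1513/((-8/15 - 1477)*(-1/2335) - 4258) = 1513/(-22163/15*(-1/2335) - 4258) = 1513/(22163/35025 - 4258) = 1513/(-149114287/35025) = 1513*(-35025/149114287) = -52992825/149114287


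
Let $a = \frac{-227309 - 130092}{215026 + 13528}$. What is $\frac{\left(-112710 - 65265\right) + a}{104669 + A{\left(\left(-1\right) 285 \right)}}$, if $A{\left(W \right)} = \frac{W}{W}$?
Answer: $- \frac{40677255551}{23922747180} \approx -1.7004$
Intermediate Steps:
$a = - \frac{357401}{228554} \approx -1.5637$
$A{\left(W \right)} = 1$
$\frac{\left(-112710 - 65265\right) + a}{104669 + A{\left(\left(-1\right) 285 \right)}} = \frac{\left(-112710 - 65265\right) - \frac{357401}{228554}}{104669 + 1} = \frac{-177975 - \frac{357401}{228554}}{104670} = \left(- \frac{40677255551}{228554}\right) \frac{1}{104670} = - \frac{40677255551}{23922747180}$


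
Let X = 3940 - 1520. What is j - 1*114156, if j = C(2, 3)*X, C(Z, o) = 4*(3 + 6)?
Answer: -27036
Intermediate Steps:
C(Z, o) = 36 (C(Z, o) = 4*9 = 36)
X = 2420
j = 87120 (j = 36*2420 = 87120)
j - 1*114156 = 87120 - 1*114156 = 87120 - 114156 = -27036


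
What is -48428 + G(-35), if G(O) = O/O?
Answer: -48427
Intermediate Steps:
G(O) = 1
-48428 + G(-35) = -48428 + 1 = -48427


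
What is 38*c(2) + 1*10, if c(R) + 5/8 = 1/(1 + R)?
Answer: -13/12 ≈ -1.0833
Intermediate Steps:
c(R) = -5/8 + 1/(1 + R)
38*c(2) + 1*10 = 38*((3 - 5*2)/(8*(1 + 2))) + 1*10 = 38*((⅛)*(3 - 10)/3) + 10 = 38*((⅛)*(⅓)*(-7)) + 10 = 38*(-7/24) + 10 = -133/12 + 10 = -13/12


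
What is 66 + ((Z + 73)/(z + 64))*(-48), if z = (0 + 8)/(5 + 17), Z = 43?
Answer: -1210/59 ≈ -20.508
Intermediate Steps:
z = 4/11 (z = 8/22 = 8*(1/22) = 4/11 ≈ 0.36364)
66 + ((Z + 73)/(z + 64))*(-48) = 66 + ((43 + 73)/(4/11 + 64))*(-48) = 66 + (116/(708/11))*(-48) = 66 + (116*(11/708))*(-48) = 66 + (319/177)*(-48) = 66 - 5104/59 = -1210/59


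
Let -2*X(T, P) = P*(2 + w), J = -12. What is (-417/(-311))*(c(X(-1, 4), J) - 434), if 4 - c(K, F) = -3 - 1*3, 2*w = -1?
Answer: -176808/311 ≈ -568.51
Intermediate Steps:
w = -½ (w = (½)*(-1) = -½ ≈ -0.50000)
X(T, P) = -3*P/4 (X(T, P) = -P*(2 - ½)/2 = -P*3/(2*2) = -3*P/4)
c(K, F) = 10 (c(K, F) = 4 - (-3 - 1*3) = 4 - (-3 - 3) = 4 - 1*(-6) = 4 + 6 = 10)
(-417/(-311))*(c(X(-1, 4), J) - 434) = (-417/(-311))*(10 - 434) = -417*(-1/311)*(-424) = (417/311)*(-424) = -176808/311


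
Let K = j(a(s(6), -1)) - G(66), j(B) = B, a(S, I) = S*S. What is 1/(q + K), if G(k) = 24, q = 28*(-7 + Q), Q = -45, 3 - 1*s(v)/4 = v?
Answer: -1/1336 ≈ -0.00074850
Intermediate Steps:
s(v) = 12 - 4*v
q = -1456 (q = 28*(-7 - 45) = 28*(-52) = -1456)
a(S, I) = S²
K = 120 (K = (12 - 4*6)² - 1*24 = (12 - 24)² - 24 = (-12)² - 24 = 144 - 24 = 120)
1/(q + K) = 1/(-1456 + 120) = 1/(-1336) = -1/1336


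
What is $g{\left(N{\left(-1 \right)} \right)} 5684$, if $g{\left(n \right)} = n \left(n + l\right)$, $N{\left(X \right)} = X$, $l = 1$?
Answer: $0$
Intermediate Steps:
$g{\left(n \right)} = n \left(1 + n\right)$ ($g{\left(n \right)} = n \left(n + 1\right) = n \left(1 + n\right)$)
$g{\left(N{\left(-1 \right)} \right)} 5684 = - (1 - 1) 5684 = \left(-1\right) 0 \cdot 5684 = 0 \cdot 5684 = 0$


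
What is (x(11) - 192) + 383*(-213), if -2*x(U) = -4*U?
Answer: -81749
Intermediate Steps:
x(U) = 2*U (x(U) = -(-2)*U = 2*U)
(x(11) - 192) + 383*(-213) = (2*11 - 192) + 383*(-213) = (22 - 192) - 81579 = -170 - 81579 = -81749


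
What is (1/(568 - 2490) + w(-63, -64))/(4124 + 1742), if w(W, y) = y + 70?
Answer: 11531/11274452 ≈ 0.0010228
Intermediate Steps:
w(W, y) = 70 + y
(1/(568 - 2490) + w(-63, -64))/(4124 + 1742) = (1/(568 - 2490) + (70 - 64))/(4124 + 1742) = (1/(-1922) + 6)/5866 = (-1/1922 + 6)*(1/5866) = (11531/1922)*(1/5866) = 11531/11274452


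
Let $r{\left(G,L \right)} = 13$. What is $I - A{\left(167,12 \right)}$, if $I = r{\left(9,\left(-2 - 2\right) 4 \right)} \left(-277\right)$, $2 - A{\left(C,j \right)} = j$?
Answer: $-3591$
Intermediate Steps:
$A{\left(C,j \right)} = 2 - j$
$I = -3601$ ($I = 13 \left(-277\right) = -3601$)
$I - A{\left(167,12 \right)} = -3601 - \left(2 - 12\right) = -3601 - -10 = -3601 + 10 = -3591$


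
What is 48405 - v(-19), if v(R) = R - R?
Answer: 48405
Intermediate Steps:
v(R) = 0
48405 - v(-19) = 48405 - 1*0 = 48405 + 0 = 48405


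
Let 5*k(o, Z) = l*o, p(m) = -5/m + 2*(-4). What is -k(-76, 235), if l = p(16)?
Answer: -2527/20 ≈ -126.35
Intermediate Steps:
p(m) = -8 - 5/m (p(m) = -5/m - 8 = -8 - 5/m)
l = -133/16 (l = -8 - 5/16 = -133/16 ≈ -8.3125)
k(o, Z) = -133*o/80 (k(o, Z) = (-133*o/16)/5 = -133*o/80)
-k(-76, 235) = -(-133)*(-76)/80 = -1*2527/20 = -2527/20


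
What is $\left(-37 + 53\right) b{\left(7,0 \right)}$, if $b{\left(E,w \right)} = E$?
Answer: $112$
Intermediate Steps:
$\left(-37 + 53\right) b{\left(7,0 \right)} = \left(-37 + 53\right) 7 = 16 \cdot 7 = 112$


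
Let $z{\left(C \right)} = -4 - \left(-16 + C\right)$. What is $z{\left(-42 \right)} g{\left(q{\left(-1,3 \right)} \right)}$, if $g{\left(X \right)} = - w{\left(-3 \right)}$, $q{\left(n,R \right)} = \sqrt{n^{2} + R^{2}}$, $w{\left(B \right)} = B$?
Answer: $162$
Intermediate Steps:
$z{\left(C \right)} = 12 - C$
$q{\left(n,R \right)} = \sqrt{R^{2} + n^{2}}$
$g{\left(X \right)} = 3$ ($g{\left(X \right)} = \left(-1\right) \left(-3\right) = 3$)
$z{\left(-42 \right)} g{\left(q{\left(-1,3 \right)} \right)} = \left(12 - -42\right) 3 = \left(12 + 42\right) 3 = 54 \cdot 3 = 162$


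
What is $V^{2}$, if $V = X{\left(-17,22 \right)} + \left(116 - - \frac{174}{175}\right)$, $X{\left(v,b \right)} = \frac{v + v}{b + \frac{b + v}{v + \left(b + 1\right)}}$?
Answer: $\frac{7668679100644}{574800625} \approx 13341.0$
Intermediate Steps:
$X{\left(v,b \right)} = \frac{2 v}{b + \frac{b + v}{1 + b + v}}$ ($X{\left(v,b \right)} = \frac{2 v}{b + \frac{b + v}{v + \left(1 + b\right)}} = \frac{2 v}{b + \frac{b + v}{1 + b + v}}$)
$V = \frac{2769238}{23975}$ ($V = 2 \left(-17\right) \frac{1}{-17 + 22^{2} + 2 \cdot 22 + 22 \left(-17\right)} \left(1 + 22 - 17\right) + \left(116 - - \frac{174}{175}\right) = 2 \left(-17\right) \frac{1}{-17 + 484 + 44 - 374} \cdot 6 + \left(116 - \left(-174\right) \frac{1}{175}\right) = 2 \left(-17\right) \frac{1}{137} \cdot 6 + \left(116 - - \frac{174}{175}\right) = 2 \left(-17\right) \frac{1}{137} \cdot 6 + \left(116 + \frac{174}{175}\right) = - \frac{204}{137} + \frac{20474}{175} = \frac{2769238}{23975} \approx 115.51$)
$V^{2} = \left(\frac{2769238}{23975}\right)^{2} = \frac{7668679100644}{574800625}$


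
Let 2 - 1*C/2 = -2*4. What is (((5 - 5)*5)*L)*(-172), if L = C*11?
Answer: 0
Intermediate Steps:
C = 20 (C = 4 - (-4)*4 = 4 - 2*(-8) = 4 + 16 = 20)
L = 220 (L = 20*11 = 220)
(((5 - 5)*5)*L)*(-172) = (((5 - 5)*5)*220)*(-172) = ((0*5)*220)*(-172) = (0*220)*(-172) = 0*(-172) = 0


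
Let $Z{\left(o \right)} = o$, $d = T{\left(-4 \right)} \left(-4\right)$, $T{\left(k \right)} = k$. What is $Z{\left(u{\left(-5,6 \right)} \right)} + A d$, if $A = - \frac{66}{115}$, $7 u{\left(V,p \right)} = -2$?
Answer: $- \frac{7622}{805} \approx -9.4683$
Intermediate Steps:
$u{\left(V,p \right)} = - \frac{2}{7}$ ($u{\left(V,p \right)} = \frac{1}{7} \left(-2\right) = - \frac{2}{7}$)
$d = 16$ ($d = \left(-4\right) \left(-4\right) = 16$)
$A = - \frac{66}{115}$ ($A = \left(-66\right) \frac{1}{115} = - \frac{66}{115} \approx -0.57391$)
$Z{\left(u{\left(-5,6 \right)} \right)} + A d = - \frac{2}{7} - \frac{1056}{115} = - \frac{7622}{805}$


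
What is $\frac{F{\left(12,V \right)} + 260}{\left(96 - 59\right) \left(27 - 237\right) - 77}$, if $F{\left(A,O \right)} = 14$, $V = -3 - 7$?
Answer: $- \frac{274}{7847} \approx -0.034918$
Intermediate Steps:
$V = -10$
$\frac{F{\left(12,V \right)} + 260}{\left(96 - 59\right) \left(27 - 237\right) - 77} = \frac{14 + 260}{\left(96 - 59\right) \left(27 - 237\right) - 77} = \frac{274}{37 \left(-210\right) - 77} = \frac{274}{-7770 - 77} = \frac{274}{-7847} = 274 \left(- \frac{1}{7847}\right) = - \frac{274}{7847}$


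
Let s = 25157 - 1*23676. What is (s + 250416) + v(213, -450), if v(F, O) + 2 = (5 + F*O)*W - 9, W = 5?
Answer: -227339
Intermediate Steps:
s = 1481 (s = 25157 - 23676 = 1481)
v(F, O) = 14 + 5*F*O (v(F, O) = -2 + ((5 + F*O)*5 - 9) = -2 + ((25 + 5*F*O) - 9) = -2 + (16 + 5*F*O) = 14 + 5*F*O)
(s + 250416) + v(213, -450) = (1481 + 250416) + (14 + 5*213*(-450)) = 251897 + (14 - 479250) = 251897 - 479236 = -227339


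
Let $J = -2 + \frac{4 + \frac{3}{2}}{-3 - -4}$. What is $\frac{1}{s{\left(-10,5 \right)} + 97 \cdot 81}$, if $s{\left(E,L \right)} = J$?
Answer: $\frac{2}{15721} \approx 0.00012722$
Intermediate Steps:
$J = \frac{7}{2}$ ($J = -2 + \frac{4 + 3 \cdot \frac{1}{2}}{-3 + \left(-4 + 8\right)} = -2 + \frac{4 + \frac{3}{2}}{-3 + 4} = -2 + \frac{11}{2 \cdot 1} = -2 + \frac{11}{2} \cdot 1 = -2 + \frac{11}{2} = \frac{7}{2} \approx 3.5$)
$s{\left(E,L \right)} = \frac{7}{2}$
$\frac{1}{s{\left(-10,5 \right)} + 97 \cdot 81} = \frac{1}{\frac{7}{2} + 97 \cdot 81} = \frac{1}{\frac{7}{2} + 7857} = \frac{1}{\frac{15721}{2}} = \frac{2}{15721}$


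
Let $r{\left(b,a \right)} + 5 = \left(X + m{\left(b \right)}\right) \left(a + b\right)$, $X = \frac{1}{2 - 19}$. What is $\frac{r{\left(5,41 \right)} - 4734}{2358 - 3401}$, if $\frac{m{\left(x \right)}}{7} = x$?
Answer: $\frac{53239}{17731} \approx 3.0026$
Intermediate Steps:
$m{\left(x \right)} = 7 x$
$X = - \frac{1}{17}$ ($X = \frac{1}{-17} = - \frac{1}{17} \approx -0.058824$)
$r{\left(b,a \right)} = -5 + \left(- \frac{1}{17} + 7 b\right) \left(a + b\right)$
$\frac{r{\left(5,41 \right)} - 4734}{2358 - 3401} = \frac{\left(-5 + 7 \cdot 5^{2} - \frac{41}{17} - \frac{5}{17} + 7 \cdot 41 \cdot 5\right) - 4734}{2358 - 3401} = \frac{\left(-5 + 7 \cdot 25 - \frac{41}{17} - \frac{5}{17} + 1435\right) - 4734}{-1043} = \left(\left(-5 + 175 - \frac{41}{17} - \frac{5}{17} + 1435\right) - 4734\right) \left(- \frac{1}{1043}\right) = \left(\frac{27239}{17} - 4734\right) \left(- \frac{1}{1043}\right) = \left(- \frac{53239}{17}\right) \left(- \frac{1}{1043}\right) = \frac{53239}{17731}$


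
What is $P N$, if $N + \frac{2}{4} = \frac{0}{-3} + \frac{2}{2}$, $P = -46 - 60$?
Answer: $-53$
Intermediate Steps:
$P = -106$
$N = \frac{1}{2}$ ($N = - \frac{1}{2} + \left(\frac{0}{-3} + \frac{2}{2}\right) = - \frac{1}{2} + \left(0 \left(- \frac{1}{3}\right) + 2 \cdot \frac{1}{2}\right) = - \frac{1}{2} + \left(0 + 1\right) = - \frac{1}{2} + 1 = \frac{1}{2} \approx 0.5$)
$P N = \left(-106\right) \frac{1}{2} = -53$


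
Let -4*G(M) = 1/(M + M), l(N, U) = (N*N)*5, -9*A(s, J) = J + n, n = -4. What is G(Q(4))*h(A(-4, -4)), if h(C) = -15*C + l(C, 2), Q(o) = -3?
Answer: -95/243 ≈ -0.39095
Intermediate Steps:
A(s, J) = 4/9 - J/9 (A(s, J) = -(J - 4)/9 = -(-4 + J)/9 = 4/9 - J/9)
l(N, U) = 5*N² (l(N, U) = N²*5 = 5*N²)
G(M) = -1/(8*M) (G(M) = -1/(4*(M + M)) = -1/(2*M)/4 = -1/(8*M))
h(C) = -15*C + 5*C²
G(Q(4))*h(A(-4, -4)) = (-⅛/(-3))*(5*(4/9 - ⅑*(-4))*(-3 + (4/9 - ⅑*(-4)))) = (-⅛*(-⅓))*(5*(4/9 + 4/9)*(-3 + (4/9 + 4/9))) = (5*(8/9)*(-3 + 8/9))/24 = (5*(8/9)*(-19/9))/24 = (1/24)*(-760/81) = -95/243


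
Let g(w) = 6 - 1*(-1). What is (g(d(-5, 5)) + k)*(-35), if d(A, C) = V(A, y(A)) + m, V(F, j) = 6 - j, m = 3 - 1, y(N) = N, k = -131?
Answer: 4340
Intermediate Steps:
m = 2
d(A, C) = 8 - A (d(A, C) = (6 - A) + 2 = 8 - A)
g(w) = 7 (g(w) = 6 + 1 = 7)
(g(d(-5, 5)) + k)*(-35) = (7 - 131)*(-35) = -124*(-35) = 4340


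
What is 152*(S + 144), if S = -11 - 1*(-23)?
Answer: 23712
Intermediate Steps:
S = 12 (S = -11 + 23 = 12)
152*(S + 144) = 152*(12 + 144) = 152*156 = 23712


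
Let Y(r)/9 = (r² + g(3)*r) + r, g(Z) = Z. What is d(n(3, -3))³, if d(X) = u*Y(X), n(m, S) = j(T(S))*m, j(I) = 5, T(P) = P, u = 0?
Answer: 0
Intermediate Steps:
Y(r) = 9*r² + 36*r (Y(r) = 9*((r² + 3*r) + r) = 9*(r² + 4*r) = 9*r² + 36*r)
n(m, S) = 5*m
d(X) = 0 (d(X) = 0*(9*X*(4 + X)) = 0)
d(n(3, -3))³ = 0³ = 0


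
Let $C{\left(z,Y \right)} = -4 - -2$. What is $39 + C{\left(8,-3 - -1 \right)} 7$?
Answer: $25$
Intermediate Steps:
$C{\left(z,Y \right)} = -2$ ($C{\left(z,Y \right)} = -4 + 2 = -2$)
$39 + C{\left(8,-3 - -1 \right)} 7 = 39 - 14 = 25$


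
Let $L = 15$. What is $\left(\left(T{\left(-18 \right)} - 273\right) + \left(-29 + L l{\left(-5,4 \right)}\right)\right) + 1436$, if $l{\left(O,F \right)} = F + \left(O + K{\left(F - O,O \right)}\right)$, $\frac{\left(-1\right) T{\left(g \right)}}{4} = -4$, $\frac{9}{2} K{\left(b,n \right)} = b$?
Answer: $1165$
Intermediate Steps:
$K{\left(b,n \right)} = \frac{2 b}{9}$
$T{\left(g \right)} = 16$ ($T{\left(g \right)} = \left(-4\right) \left(-4\right) = 16$)
$l{\left(O,F \right)} = \frac{7 O}{9} + \frac{11 F}{9}$ ($l{\left(O,F \right)} = F + \left(O + \frac{2 \left(F - O\right)}{9}\right) = F + \left(O + \left(- \frac{2 O}{9} + \frac{2 F}{9}\right)\right) = F + \left(\frac{2 F}{9} + \frac{7 O}{9}\right) = \frac{7 O}{9} + \frac{11 F}{9}$)
$\left(\left(T{\left(-18 \right)} - 273\right) + \left(-29 + L l{\left(-5,4 \right)}\right)\right) + 1436 = \left(\left(16 - 273\right) - \left(29 - 15 \left(\frac{7}{9} \left(-5\right) + \frac{11}{9} \cdot 4\right)\right)\right) + 1436 = \left(-257 - \left(29 - 15 \left(- \frac{35}{9} + \frac{44}{9}\right)\right)\right) + 1436 = \left(-257 + \left(-29 + 15 \cdot 1\right)\right) + 1436 = \left(-257 + \left(-29 + 15\right)\right) + 1436 = \left(-257 - 14\right) + 1436 = -271 + 1436 = 1165$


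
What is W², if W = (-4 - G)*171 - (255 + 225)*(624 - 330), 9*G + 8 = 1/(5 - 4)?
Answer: 20070672241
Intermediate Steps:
G = -7/9 (G = -8/9 + 1/(9*(5 - 4)) = -8/9 + (⅑)/1 = -8/9 + (⅑)*1 = -8/9 + ⅑ = -7/9 ≈ -0.77778)
W = -141671 (W = (-4 - 1*(-7/9))*171 - (255 + 225)*(624 - 330) = (-4 + 7/9)*171 - 480*294 = -29/9*171 - 1*141120 = -551 - 141120 = -141671)
W² = (-141671)² = 20070672241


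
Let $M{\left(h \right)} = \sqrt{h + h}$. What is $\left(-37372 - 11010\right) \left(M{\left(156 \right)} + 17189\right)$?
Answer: $-831638198 - 96764 \sqrt{78} \approx -8.3249 \cdot 10^{8}$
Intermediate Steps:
$M{\left(h \right)} = \sqrt{2} \sqrt{h}$ ($M{\left(h \right)} = \sqrt{2 h} = \sqrt{2} \sqrt{h}$)
$\left(-37372 - 11010\right) \left(M{\left(156 \right)} + 17189\right) = \left(-37372 - 11010\right) \left(\sqrt{2} \sqrt{156} + 17189\right) = - 48382 \left(\sqrt{2} \cdot 2 \sqrt{39} + 17189\right) = - 48382 \left(2 \sqrt{78} + 17189\right) = - 48382 \left(17189 + 2 \sqrt{78}\right) = -831638198 - 96764 \sqrt{78}$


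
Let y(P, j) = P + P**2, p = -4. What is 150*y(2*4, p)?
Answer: 10800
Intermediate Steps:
150*y(2*4, p) = 150*((2*4)*(1 + 2*4)) = 150*(8*(1 + 8)) = 150*(8*9) = 150*72 = 10800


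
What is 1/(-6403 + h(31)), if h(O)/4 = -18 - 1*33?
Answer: -1/6607 ≈ -0.00015135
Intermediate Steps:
h(O) = -204 (h(O) = 4*(-18 - 1*33) = 4*(-18 - 33) = 4*(-51) = -204)
1/(-6403 + h(31)) = 1/(-6403 - 204) = 1/(-6607) = -1/6607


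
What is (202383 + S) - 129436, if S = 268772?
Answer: 341719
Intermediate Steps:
(202383 + S) - 129436 = (202383 + 268772) - 129436 = 471155 - 129436 = 341719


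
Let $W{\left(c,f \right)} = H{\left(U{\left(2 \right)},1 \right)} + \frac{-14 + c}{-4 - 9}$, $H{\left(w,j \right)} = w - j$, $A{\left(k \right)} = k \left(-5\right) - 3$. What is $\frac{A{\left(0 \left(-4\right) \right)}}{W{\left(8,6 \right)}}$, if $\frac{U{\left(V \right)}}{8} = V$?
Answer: $- \frac{13}{67} \approx -0.19403$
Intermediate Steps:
$U{\left(V \right)} = 8 V$
$A{\left(k \right)} = -3 - 5 k$ ($A{\left(k \right)} = - 5 k - 3 = -3 - 5 k$)
$W{\left(c,f \right)} = \frac{209}{13} - \frac{c}{13}$ ($W{\left(c,f \right)} = \left(8 \cdot 2 - 1\right) + \frac{-14 + c}{-4 - 9} = \left(16 - 1\right) + \frac{-14 + c}{-13} = 15 + \left(-14 + c\right) \left(- \frac{1}{13}\right) = 15 - \left(- \frac{14}{13} + \frac{c}{13}\right) = \frac{209}{13} - \frac{c}{13}$)
$\frac{A{\left(0 \left(-4\right) \right)}}{W{\left(8,6 \right)}} = \frac{-3 - 5 \cdot 0 \left(-4\right)}{\frac{209}{13} - \frac{8}{13}} = \frac{-3 - 0}{\frac{209}{13} - \frac{8}{13}} = \frac{-3 + 0}{\frac{201}{13}} = \left(-3\right) \frac{13}{201} = - \frac{13}{67}$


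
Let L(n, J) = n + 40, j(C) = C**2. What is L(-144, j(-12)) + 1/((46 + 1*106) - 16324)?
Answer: -1681889/16172 ≈ -104.00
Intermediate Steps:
L(n, J) = 40 + n
L(-144, j(-12)) + 1/((46 + 1*106) - 16324) = (40 - 144) + 1/((46 + 1*106) - 16324) = -104 + 1/((46 + 106) - 16324) = -104 + 1/(152 - 16324) = -104 + 1/(-16172) = -104 - 1/16172 = -1681889/16172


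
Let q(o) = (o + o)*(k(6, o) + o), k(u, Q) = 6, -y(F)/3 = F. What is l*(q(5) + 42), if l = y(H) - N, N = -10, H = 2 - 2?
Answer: 1520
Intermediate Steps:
H = 0
y(F) = -3*F
q(o) = 2*o*(6 + o) (q(o) = (o + o)*(6 + o) = (2*o)*(6 + o) = 2*o*(6 + o))
l = 10 (l = -3*0 - 1*(-10) = 0 + 10 = 10)
l*(q(5) + 42) = 10*(2*5*(6 + 5) + 42) = 10*(2*5*11 + 42) = 10*(110 + 42) = 10*152 = 1520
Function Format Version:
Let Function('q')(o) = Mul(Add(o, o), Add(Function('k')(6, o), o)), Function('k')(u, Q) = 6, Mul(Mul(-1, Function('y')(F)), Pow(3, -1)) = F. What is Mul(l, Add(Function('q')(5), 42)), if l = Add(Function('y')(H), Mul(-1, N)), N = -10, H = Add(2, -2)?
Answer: 1520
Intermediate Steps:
H = 0
Function('y')(F) = Mul(-3, F)
Function('q')(o) = Mul(2, o, Add(6, o)) (Function('q')(o) = Mul(Add(o, o), Add(6, o)) = Mul(Mul(2, o), Add(6, o)) = Mul(2, o, Add(6, o)))
l = 10 (l = Add(Mul(-3, 0), Mul(-1, -10)) = Add(0, 10) = 10)
Mul(l, Add(Function('q')(5), 42)) = Mul(10, Add(Mul(2, 5, Add(6, 5)), 42)) = Mul(10, Add(Mul(2, 5, 11), 42)) = Mul(10, Add(110, 42)) = Mul(10, 152) = 1520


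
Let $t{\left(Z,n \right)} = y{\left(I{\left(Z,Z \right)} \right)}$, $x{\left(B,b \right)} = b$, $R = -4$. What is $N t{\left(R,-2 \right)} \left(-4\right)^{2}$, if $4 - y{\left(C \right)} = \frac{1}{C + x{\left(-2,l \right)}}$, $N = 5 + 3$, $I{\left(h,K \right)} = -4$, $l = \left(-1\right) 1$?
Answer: $\frac{2688}{5} \approx 537.6$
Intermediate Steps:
$l = -1$
$N = 8$
$y{\left(C \right)} = 4 - \frac{1}{-1 + C}$ ($y{\left(C \right)} = 4 - \frac{1}{C - 1} = 4 - \frac{1}{-1 + C}$)
$t{\left(Z,n \right)} = \frac{21}{5}$ ($t{\left(Z,n \right)} = \frac{-5 + 4 \left(-4\right)}{-1 - 4} = \frac{-5 - 16}{-5} = \left(- \frac{1}{5}\right) \left(-21\right) = \frac{21}{5}$)
$N t{\left(R,-2 \right)} \left(-4\right)^{2} = 8 \cdot \frac{21}{5} \left(-4\right)^{2} = \frac{168}{5} \cdot 16 = \frac{2688}{5}$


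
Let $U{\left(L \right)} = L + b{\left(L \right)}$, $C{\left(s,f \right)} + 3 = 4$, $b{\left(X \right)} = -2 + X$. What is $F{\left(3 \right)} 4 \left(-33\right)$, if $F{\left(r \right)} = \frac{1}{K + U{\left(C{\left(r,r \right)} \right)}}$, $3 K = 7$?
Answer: $- \frac{396}{7} \approx -56.571$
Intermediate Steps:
$K = \frac{7}{3}$ ($K = \frac{1}{3} \cdot 7 = \frac{7}{3} \approx 2.3333$)
$C{\left(s,f \right)} = 1$ ($C{\left(s,f \right)} = -3 + 4 = 1$)
$U{\left(L \right)} = -2 + 2 L$ ($U{\left(L \right)} = L + \left(-2 + L\right) = -2 + 2 L$)
$F{\left(r \right)} = \frac{3}{7}$ ($F{\left(r \right)} = \frac{1}{\frac{7}{3} + \left(-2 + 2 \cdot 1\right)} = \frac{1}{\frac{7}{3} + \left(-2 + 2\right)} = \frac{1}{\frac{7}{3} + 0} = \frac{1}{\frac{7}{3}} = \frac{3}{7}$)
$F{\left(3 \right)} 4 \left(-33\right) = \frac{3}{7} \cdot 4 \left(-33\right) = \frac{12}{7} \left(-33\right) = - \frac{396}{7}$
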